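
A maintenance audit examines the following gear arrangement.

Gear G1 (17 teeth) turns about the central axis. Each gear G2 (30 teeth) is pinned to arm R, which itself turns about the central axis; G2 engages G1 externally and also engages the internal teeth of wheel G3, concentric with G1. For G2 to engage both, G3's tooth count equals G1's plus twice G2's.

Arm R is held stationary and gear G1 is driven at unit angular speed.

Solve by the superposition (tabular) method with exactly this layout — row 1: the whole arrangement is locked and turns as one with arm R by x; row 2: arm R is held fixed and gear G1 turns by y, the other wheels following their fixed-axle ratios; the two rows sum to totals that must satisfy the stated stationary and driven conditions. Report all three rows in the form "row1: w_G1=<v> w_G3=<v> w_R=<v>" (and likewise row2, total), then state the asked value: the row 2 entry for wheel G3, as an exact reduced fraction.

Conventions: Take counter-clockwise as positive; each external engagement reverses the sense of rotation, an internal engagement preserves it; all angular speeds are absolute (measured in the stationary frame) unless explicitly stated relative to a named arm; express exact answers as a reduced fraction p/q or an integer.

class = planetary set [G3 = 17+2·30 = 77; Willis about the carrier]
row 1: whole set turns with the arm by x
superposition row 2 [arm held]: sun y, ring −(17/77)·y, arm 0
boundary: total ω_arm = x = 0 and total ω_sun = x + y = 1  ⇒  y = 1, x = 0
row 2 ring = −(17/77)·1 = -17/77
totals (row 1 + row 2): sun 0 + 1 = 1, ring 0 + (-17/77) = -17/77, arm 0 + 0 = 0
asked cell (row2, ring) = -17/77

row1: w_G1=0 w_G3=0 w_R=0
row2: w_G1=1 w_G3=-17/77 w_R=0
total: w_G1=1 w_G3=-17/77 w_R=0
asked value: -17/77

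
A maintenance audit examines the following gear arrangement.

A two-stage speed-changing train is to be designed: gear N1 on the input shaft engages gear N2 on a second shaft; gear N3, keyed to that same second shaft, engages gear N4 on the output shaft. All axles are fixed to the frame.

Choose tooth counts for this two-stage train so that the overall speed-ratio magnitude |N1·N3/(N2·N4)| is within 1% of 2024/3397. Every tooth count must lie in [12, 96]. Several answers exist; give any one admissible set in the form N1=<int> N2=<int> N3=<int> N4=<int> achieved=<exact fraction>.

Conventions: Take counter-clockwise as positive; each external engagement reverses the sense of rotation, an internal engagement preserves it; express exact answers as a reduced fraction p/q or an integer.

N1=22 N2=43 N3=92 N4=79 achieved=2024/3397

2-stage fixed-axis compound train for ratio 2024/3397
target = 2024/3397 in lowest terms: an exact hit needs N1·N3 = k·2024 and N2·N4 = k·3397 for one integer k, every count in [12, 96]; additionally prefer no 1:1 stage (N1 ≠ N2, N3 ≠ N4)
k = 1: N1·N3 = 2024 = 22·92, N2·N4 = 3397 = 43·79
achieved = 22·92/(43·79) = 2024/3397; |achieved − target| = 0 ≤ 506/84925 ✓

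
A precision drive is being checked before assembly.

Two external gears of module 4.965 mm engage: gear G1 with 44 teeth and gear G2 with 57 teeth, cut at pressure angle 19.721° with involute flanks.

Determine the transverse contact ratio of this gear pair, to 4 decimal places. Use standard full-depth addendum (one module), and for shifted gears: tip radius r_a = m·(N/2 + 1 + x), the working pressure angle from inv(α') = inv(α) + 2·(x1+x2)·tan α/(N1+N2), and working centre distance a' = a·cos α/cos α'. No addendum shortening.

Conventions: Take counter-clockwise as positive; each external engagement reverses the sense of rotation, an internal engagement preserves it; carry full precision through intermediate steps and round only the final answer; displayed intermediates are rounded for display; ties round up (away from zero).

1.7692

single-mesh involute tooth geometry (44T engaging 57T at module 4.965)
base radii: r_b1 = 102.823325, r_b2 = 133.202944
tip radii: r_a1 = 114.195000, r_a2 = 146.467500
no profile shift: α' = α, a' = a
action lengths: √(r_a1²−r_b1²) = 49.677579, √(r_a2²−r_b2²) = 60.907342
base pitch p_b = π·m·cos α = 14.683136
CR = (49.677579 + 60.907342 − 250.732500·sin 19.72100°)/14.683136 = 1.769218
contact ratio ≈ 1.7692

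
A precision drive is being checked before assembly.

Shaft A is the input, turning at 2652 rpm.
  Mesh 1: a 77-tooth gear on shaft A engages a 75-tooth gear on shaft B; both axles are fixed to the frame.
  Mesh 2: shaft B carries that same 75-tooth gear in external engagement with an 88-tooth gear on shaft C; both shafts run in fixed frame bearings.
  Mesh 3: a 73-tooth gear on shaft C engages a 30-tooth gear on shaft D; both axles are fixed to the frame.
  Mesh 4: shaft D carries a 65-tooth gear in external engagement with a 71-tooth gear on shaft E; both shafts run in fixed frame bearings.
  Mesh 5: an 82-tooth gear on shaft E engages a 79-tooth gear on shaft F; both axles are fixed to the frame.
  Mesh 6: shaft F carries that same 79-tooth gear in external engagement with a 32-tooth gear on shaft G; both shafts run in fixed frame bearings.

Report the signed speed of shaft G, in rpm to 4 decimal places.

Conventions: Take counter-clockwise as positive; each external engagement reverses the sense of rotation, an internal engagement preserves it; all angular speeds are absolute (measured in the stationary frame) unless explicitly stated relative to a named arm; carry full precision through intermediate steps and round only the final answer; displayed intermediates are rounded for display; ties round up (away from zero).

+13246.5279 rpm

recognized (7 fixed axles, 6 meshes): fixed-axis compound train
mesh 1 [77T→75T]: ω = 2652.0000×77/75 = 2722.7200 rpm, sense flips to −
mesh 2 [75T→88T]: ω = 2722.7200×75/88 = 2320.5000 rpm, sense flips to +
mesh 3 [73T→30T]: ω = 2320.5000×73/30 = 5646.5500 rpm, sense flips to −
mesh 4 [65T→71T]: ω = 5646.5500×65/71 = 5169.3768 rpm, sense flips to +
mesh 5 [82T→79T]: ω = 5169.3768×82/79 = 5365.6822 rpm, sense flips to −
mesh 6 [79T→32T]: ω = 5365.6822×79/32 = 13246.5279 rpm, sense flips to +
signed output speed = +13246.5279 rpm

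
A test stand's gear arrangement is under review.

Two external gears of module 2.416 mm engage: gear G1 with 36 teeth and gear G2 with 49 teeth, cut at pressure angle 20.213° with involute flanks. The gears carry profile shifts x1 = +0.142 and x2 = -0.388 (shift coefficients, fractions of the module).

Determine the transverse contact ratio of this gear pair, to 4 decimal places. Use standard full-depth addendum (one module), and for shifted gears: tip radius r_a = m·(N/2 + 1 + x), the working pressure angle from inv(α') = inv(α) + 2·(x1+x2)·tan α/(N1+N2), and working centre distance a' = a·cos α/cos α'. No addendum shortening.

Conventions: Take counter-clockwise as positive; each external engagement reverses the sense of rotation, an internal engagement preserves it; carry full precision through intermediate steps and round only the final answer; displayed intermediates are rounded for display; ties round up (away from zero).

1.7525

single-mesh involute tooth geometry (36T engaging 49T at module 2.416)
base radii: r_b1 = 40.809776, r_b2 = 55.546640
tip radii: r_a1 = 46.247072, r_a2 = 60.670592
inv(α') = inv(20.213°) + 2·(+0.142-0.388)·tan α/(36+49) = 0.01327144  ⇒  α' = 19.26488°
a' = a·cos α / cos α' = 102.6800·cos 20.213°/cos 19.26488° = 102.072108
action lengths: √(r_a1²−r_b1²) = 21.756696, √(r_a2²−r_b2²) = 24.402695
base pitch p_b = π·m·cos α = 7.122650
CR = (21.756696 + 24.402695 − 102.072108·sin 19.26488°)/7.122650 = 1.752459
contact ratio ≈ 1.7525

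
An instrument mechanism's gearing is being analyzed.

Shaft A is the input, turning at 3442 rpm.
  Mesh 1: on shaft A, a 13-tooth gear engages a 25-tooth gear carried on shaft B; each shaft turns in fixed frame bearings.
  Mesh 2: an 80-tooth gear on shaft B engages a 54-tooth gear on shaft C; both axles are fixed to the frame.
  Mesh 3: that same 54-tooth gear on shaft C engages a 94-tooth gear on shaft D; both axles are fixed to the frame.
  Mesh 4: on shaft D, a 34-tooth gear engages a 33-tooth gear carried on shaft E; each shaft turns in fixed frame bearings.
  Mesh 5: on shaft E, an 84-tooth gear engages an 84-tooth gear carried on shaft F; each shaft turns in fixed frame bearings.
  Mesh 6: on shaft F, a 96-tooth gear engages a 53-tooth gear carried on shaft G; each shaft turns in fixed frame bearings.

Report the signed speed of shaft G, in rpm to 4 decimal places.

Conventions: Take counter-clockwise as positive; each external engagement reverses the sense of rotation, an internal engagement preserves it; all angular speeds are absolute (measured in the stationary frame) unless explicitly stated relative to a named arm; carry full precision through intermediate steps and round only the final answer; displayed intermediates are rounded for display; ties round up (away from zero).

topology: fixed-axis compound train — 6 meshes, A→G
mesh 1 [13T→25T]: ω = 3442.0000×13/25 = 1789.8400 rpm, sense flips to −
mesh 2 [80T→54T]: ω = 1789.8400×80/54 = 2651.6148 rpm, sense flips to +
mesh 3 [54T→94T]: ω = 2651.6148×54/94 = 1523.2681 rpm, sense flips to −
mesh 4 [34T→33T]: ω = 1523.2681×34/33 = 1569.4277 rpm, sense flips to +
mesh 5 [84T→84T]: ω = 1569.4277×84/84 = 1569.4277 rpm, sense flips to −
mesh 6 [96T→53T]: ω = 1569.4277×96/53 = 2842.7370 rpm, sense flips to +
signed output speed = +2842.7370 rpm

+2842.7370 rpm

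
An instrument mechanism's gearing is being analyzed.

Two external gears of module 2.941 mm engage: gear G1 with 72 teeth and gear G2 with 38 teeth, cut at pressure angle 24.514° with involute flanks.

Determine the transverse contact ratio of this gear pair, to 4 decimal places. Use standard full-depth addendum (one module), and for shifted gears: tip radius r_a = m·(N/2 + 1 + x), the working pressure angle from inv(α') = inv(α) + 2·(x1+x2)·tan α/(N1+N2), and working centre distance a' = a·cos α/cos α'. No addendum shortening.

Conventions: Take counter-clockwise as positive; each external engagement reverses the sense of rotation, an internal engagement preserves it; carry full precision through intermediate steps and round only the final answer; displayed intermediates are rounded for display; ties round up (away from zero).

1.5550

topology: single-mesh involute geometry — m = 2.941, 72T/38T pair
base radii: r_b1 = 96.332328, r_b2 = 50.842062
tip radii: r_a1 = 108.817000, r_a2 = 58.820000
no profile shift: α' = α, a' = a
action lengths: √(r_a1²−r_b1²) = 50.608517, √(r_a2²−r_b2²) = 29.578322
base pitch p_b = π·m·cos α = 8.406582
CR = (50.608517 + 29.578322 − 161.755000·sin 24.51400°)/8.406582 = 1.554992
contact ratio ≈ 1.5550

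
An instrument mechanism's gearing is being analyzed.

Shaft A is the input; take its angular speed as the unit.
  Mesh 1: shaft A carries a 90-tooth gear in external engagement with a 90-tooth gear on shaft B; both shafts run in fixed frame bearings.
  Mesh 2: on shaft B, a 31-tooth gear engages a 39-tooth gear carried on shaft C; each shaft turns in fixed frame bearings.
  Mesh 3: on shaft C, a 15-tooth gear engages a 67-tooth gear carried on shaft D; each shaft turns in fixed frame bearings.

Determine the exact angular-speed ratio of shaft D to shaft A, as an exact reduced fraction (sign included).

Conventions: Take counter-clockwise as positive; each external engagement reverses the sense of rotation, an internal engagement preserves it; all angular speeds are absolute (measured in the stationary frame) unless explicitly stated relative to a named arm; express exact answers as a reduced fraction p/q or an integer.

-155/871

class = fixed-axis compound train [3 meshes; 3 ratios multiply, 3 sense flips]
mesh 1 [90T→90T]: running ratio 1, sense −
mesh 2 [31T→39T]: running ratio 31/39, sense +
mesh 3 [15T→67T]: running ratio 155/871, sense −
ω_out/ω_in = -155/871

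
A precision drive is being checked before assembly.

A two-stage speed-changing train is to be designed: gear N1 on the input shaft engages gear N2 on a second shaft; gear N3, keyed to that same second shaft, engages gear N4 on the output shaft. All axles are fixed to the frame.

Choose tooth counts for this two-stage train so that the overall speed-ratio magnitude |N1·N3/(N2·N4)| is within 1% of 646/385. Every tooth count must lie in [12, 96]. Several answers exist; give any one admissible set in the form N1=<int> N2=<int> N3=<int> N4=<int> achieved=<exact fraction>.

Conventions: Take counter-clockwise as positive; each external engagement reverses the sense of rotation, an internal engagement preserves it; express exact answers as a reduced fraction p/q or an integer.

N1=17 N2=14 N3=76 N4=55 achieved=646/385

topology: fixed-axis compound train — 2 stages, target 646/385
target = 646/385 in lowest terms: an exact hit needs N1·N3 = k·646 and N2·N4 = k·385 for one integer k, every count in [12, 96]; additionally prefer no 1:1 stage (N1 ≠ N2, N3 ≠ N4)
k = 1: no 1:1-free in-range split of k·646 and k·385 into factor pairs; take k = 2
k = 2: N1·N3 = 1292 = 17·76, N2·N4 = 770 = 14·55
achieved = 17·76/(14·55) = 646/385; |achieved − target| = 0 ≤ 323/19250 ✓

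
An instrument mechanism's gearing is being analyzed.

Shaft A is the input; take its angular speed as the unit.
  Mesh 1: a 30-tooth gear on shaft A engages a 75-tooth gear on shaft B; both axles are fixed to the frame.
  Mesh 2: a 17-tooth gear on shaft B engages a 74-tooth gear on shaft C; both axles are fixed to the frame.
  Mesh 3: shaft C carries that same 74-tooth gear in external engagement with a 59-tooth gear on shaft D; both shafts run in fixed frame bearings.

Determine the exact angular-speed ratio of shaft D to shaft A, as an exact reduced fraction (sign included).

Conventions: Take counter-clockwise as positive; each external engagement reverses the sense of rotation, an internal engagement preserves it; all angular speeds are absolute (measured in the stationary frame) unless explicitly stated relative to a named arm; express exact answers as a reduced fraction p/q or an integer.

class = fixed-axis compound train [3 meshes; 3 ratios multiply, 3 sense flips]
mesh 1 [30T→75T]: running ratio 2/5, sense −
mesh 2 [17T→74T]: running ratio 17/185, sense +
mesh 3 [74T→59T]: running ratio 34/295, sense −
ω_out/ω_in = -34/295

-34/295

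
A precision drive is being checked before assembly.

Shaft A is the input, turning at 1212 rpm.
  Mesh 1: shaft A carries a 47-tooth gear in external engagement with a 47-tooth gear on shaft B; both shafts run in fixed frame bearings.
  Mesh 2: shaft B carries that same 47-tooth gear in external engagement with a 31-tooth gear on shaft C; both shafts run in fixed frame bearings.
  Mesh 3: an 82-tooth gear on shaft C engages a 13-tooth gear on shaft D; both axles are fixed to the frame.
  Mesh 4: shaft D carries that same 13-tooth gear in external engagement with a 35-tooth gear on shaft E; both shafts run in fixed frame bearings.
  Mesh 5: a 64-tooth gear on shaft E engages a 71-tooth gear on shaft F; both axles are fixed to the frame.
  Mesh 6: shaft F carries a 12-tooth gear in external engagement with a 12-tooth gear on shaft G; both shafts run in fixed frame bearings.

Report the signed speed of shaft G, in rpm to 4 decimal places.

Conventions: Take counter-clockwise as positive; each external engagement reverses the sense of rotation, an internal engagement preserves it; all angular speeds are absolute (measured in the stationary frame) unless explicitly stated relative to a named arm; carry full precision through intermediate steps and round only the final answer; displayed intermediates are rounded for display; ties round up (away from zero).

+3880.6656 rpm

6-mesh fixed-axis compound train (all bearings frame-fixed)
mesh 1 [47T→47T]: ω = 1212.0000×47/47 = 1212.0000 rpm, sense flips to −
mesh 2 [47T→31T]: ω = 1212.0000×47/31 = 1837.5484 rpm, sense flips to +
mesh 3 [82T→13T]: ω = 1837.5484×82/13 = 11590.6898 rpm, sense flips to −
mesh 4 [13T→35T]: ω = 11590.6898×13/35 = 4305.1134 rpm, sense flips to +
mesh 5 [64T→71T]: ω = 4305.1134×64/71 = 3880.6656 rpm, sense flips to −
mesh 6 [12T→12T]: ω = 3880.6656×12/12 = 3880.6656 rpm, sense flips to +
signed output speed = +3880.6656 rpm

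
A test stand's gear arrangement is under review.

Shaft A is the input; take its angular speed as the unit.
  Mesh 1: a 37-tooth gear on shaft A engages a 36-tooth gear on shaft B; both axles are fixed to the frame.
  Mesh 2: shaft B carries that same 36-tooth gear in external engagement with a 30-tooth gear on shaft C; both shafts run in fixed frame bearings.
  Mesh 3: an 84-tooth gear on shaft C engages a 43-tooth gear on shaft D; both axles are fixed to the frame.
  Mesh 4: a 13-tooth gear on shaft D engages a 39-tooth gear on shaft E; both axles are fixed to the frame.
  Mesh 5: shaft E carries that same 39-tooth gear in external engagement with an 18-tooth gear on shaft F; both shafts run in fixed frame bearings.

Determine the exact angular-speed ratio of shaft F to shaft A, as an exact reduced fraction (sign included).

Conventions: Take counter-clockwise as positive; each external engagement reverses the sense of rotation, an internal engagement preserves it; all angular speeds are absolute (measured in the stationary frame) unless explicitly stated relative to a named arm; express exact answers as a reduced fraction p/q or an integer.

class = fixed-axis compound train [5 meshes; 5 ratios multiply, 5 sense flips]
mesh 1 [37T→36T]: running ratio 37/36, sense −
mesh 2 [36T→30T]: running ratio 37/30, sense +
mesh 3 [84T→43T]: running ratio 518/215, sense −
mesh 4 [13T→39T]: running ratio 518/645, sense +
mesh 5 [39T→18T]: running ratio 3367/1935, sense −
ω_out/ω_in = -3367/1935

-3367/1935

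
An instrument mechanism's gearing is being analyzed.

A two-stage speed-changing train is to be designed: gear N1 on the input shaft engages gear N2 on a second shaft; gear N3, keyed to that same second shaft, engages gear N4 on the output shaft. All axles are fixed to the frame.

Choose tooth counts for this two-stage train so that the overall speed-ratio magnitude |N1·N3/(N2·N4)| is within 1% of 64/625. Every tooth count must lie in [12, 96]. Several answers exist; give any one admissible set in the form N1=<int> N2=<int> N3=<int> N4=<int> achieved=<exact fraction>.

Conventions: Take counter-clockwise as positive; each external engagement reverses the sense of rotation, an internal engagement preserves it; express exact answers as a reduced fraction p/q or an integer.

2-stage fixed-axis compound train for ratio 64/625
target = 64/625 in lowest terms: an exact hit needs N1·N3 = k·64 and N2·N4 = k·625 for one integer k, every count in [12, 96]; additionally prefer no 1:1 stage (N1 ≠ N2, N3 ≠ N4)
k = 1…2: no 1:1-free in-range split of k·64 and k·625 into factor pairs; take k = 3
k = 3: N1·N3 = 192 = 12·16, N2·N4 = 1875 = 25·75
achieved = 12·16/(25·75) = 64/625; |achieved − target| = 0 ≤ 16/15625 ✓

N1=12 N2=25 N3=16 N4=75 achieved=64/625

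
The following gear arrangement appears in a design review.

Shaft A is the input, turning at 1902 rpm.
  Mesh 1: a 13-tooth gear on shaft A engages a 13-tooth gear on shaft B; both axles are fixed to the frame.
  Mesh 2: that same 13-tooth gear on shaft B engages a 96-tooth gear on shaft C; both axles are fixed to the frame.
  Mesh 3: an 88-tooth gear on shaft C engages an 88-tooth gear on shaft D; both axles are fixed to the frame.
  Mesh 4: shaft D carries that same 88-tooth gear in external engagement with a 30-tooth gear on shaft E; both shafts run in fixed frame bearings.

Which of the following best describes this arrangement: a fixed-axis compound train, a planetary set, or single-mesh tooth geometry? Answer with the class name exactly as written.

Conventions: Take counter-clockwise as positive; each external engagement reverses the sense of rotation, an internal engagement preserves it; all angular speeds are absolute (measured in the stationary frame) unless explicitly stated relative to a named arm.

topology: fixed-axis compound train — 4 meshes, A→E
classification: fixed-axis compound train

fixed-axis compound train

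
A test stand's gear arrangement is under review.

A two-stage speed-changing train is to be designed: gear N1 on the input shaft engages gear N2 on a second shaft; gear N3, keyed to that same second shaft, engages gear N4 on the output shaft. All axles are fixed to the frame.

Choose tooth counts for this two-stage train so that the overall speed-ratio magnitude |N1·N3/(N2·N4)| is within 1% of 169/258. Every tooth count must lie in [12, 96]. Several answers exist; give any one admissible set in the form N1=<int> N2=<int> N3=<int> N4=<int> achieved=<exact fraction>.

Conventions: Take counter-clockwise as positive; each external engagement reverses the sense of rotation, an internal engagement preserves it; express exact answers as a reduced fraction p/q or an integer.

topology: fixed-axis compound train — 2 stages, target 169/258
target = 169/258 in lowest terms: an exact hit needs N1·N3 = k·169 and N2·N4 = k·258 for one integer k, every count in [12, 96]; additionally prefer no 1:1 stage (N1 ≠ N2, N3 ≠ N4)
k = 1: no 1:1-free in-range split of k·169 and k·258 into factor pairs; take k = 2
k = 2: N1·N3 = 338 = 13·26, N2·N4 = 516 = 12·43
achieved = 13·26/(12·43) = 169/258; |achieved − target| = 0 ≤ 169/25800 ✓

N1=13 N2=12 N3=26 N4=43 achieved=169/258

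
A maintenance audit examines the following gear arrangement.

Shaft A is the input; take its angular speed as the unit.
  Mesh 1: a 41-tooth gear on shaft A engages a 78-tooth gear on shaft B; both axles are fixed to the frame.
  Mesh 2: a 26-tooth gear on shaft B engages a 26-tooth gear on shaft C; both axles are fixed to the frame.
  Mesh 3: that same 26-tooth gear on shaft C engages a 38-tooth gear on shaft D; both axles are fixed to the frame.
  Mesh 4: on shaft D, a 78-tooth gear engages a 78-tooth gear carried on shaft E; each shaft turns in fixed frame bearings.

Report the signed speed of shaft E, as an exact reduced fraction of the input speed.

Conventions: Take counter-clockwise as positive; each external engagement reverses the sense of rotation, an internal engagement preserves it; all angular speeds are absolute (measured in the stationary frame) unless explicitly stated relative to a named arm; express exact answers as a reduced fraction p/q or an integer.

41/114

4-mesh fixed-axis compound train (all bearings frame-fixed)
mesh 1 [41T→78T]: |ω|/ω_in = 1×41/78 = 41/78, sense flips to −
mesh 2 [26T→26T]: |ω|/ω_in = (41/78)×26/26 = 41/78, sense flips to +
mesh 3 [26T→38T]: |ω|/ω_in = (41/78)×26/38 = 41/114, sense flips to −
mesh 4 [78T→78T]: |ω|/ω_in = (41/114)×78/78 = 41/114, sense flips to +
signed output speed (× input speed) = 41/114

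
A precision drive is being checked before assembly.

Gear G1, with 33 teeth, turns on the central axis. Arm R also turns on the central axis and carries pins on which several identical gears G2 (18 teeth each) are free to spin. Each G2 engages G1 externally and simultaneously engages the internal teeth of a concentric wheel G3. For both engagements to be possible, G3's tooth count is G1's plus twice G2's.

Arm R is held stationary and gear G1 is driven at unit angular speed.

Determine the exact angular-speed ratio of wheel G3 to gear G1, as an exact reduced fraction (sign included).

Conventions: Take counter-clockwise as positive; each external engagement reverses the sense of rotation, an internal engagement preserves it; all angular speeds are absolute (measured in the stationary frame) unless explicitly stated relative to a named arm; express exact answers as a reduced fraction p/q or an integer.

topology: planetary set — G1 33T / G2 18T / G3 69T, arm = carrier (Willis)
ring teeth: 33 + 2·18 = 69
33(ω_sun−ω_arm) = −69(ω_ring−ω_arm),  ω_arm = 0, ω_sun = 1
ω_ring = 0 − (33/69)(1−0) = -11/23
ω_out/ω_in = -11/23

-11/23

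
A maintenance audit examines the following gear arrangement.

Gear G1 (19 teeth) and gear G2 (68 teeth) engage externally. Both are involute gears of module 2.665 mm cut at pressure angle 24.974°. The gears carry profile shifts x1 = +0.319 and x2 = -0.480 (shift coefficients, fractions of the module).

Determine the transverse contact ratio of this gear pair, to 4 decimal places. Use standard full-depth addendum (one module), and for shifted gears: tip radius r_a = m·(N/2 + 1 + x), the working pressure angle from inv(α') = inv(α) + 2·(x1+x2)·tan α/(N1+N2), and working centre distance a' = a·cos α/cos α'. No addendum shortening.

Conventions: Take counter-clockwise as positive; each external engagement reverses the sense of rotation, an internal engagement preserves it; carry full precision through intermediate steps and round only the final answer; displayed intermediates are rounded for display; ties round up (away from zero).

1.4459

single-mesh involute tooth geometry (19T engaging 68T at module 2.665)
base radii: r_b1 = 22.950300, r_b2 = 82.137917
tip radii: r_a1 = 28.832635, r_a2 = 91.995800
inv(α') = inv(24.974°) + 2·(+0.319-0.480)·tan α/(19+68) = 0.02815296  ⇒  α' = 24.50893°
a' = a·cos α / cos α' = 115.9275·cos 24.974°/cos 24.50893° = 115.494674
action lengths: √(r_a1²−r_b1²) = 17.452924, √(r_a2²−r_b2²) = 41.431749
base pitch p_b = π·m·cos α = 7.589526
CR = (17.452924 + 41.431749 − 115.494674·sin 24.50893°)/7.589526 = 1.445866
contact ratio ≈ 1.4459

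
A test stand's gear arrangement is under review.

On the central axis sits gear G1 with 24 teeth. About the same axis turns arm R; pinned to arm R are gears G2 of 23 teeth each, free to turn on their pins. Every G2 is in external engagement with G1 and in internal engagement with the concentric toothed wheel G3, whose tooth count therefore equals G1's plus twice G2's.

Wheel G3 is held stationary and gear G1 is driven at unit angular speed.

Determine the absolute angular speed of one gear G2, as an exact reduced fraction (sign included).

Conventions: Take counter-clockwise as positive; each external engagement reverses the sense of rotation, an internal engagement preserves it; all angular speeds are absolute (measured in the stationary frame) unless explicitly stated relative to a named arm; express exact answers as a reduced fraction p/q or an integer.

planetary set (24T centre, 23T on arm, 70T internal) — Willis relation
ring teeth: 24 + 2·23 = 70
24(ω_sun−ω_arm) = −70(ω_ring−ω_arm),  ω_ring = 0, ω_sun = 1
24(1−ω_arm) = −70(0−ω_arm)  ⇒  94·ω_arm = 24  ⇒  ω_arm = 12/47
sun–planet mesh: 24·(1−12/47) = −23·(ω_p−ω_arm)  ⇒  ω_p−ω_arm = -840/1081
ω_p = 12/47 − 840/1081 = -12/23
exact speed ratio = -12/23

-12/23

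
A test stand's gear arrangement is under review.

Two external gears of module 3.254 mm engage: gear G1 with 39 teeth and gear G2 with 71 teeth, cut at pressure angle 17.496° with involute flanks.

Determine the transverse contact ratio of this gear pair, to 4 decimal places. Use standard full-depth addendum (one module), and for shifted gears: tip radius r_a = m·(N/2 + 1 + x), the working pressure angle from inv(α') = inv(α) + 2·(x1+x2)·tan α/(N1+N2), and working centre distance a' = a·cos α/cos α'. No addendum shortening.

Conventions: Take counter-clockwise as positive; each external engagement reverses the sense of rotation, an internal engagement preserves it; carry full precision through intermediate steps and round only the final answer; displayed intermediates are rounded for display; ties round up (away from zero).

1.9102

topology: single-mesh involute geometry — m = 3.254, 39T/71T pair
base radii: r_b1 = 60.517534, r_b2 = 110.172946
tip radii: r_a1 = 66.707000, r_a2 = 118.771000
no profile shift: α' = α, a' = a
action lengths: √(r_a1²−r_b1²) = 28.061575, √(r_a2²−r_b2²) = 44.367471
base pitch p_b = π·m·cos α = 9.749817
CR = (28.061575 + 44.367471 − 178.970000·sin 17.49600°)/9.749817 = 1.910153
contact ratio ≈ 1.9102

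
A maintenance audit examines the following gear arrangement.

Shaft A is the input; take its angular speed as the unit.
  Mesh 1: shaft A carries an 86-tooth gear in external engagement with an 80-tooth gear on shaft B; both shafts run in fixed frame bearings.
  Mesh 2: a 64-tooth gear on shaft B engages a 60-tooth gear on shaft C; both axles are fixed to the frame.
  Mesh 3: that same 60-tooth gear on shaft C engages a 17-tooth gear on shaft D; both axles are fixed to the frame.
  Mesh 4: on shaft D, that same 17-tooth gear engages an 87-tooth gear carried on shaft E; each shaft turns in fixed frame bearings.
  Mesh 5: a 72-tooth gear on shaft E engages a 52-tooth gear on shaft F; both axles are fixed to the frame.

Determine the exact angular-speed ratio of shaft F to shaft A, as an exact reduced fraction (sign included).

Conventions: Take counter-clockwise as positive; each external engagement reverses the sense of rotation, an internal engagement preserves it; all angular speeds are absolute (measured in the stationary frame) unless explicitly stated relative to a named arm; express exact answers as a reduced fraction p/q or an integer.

class = fixed-axis compound train [5 meshes; 5 ratios multiply, 5 sense flips]
mesh 1 [86T→80T]: running ratio 43/40, sense −
mesh 2 [64T→60T]: running ratio 86/75, sense +
mesh 3 [60T→17T]: running ratio 344/85, sense −
mesh 4 [17T→87T]: running ratio 344/435, sense +
mesh 5 [72T→52T]: running ratio 2064/1885, sense −
ω_out/ω_in = -2064/1885

-2064/1885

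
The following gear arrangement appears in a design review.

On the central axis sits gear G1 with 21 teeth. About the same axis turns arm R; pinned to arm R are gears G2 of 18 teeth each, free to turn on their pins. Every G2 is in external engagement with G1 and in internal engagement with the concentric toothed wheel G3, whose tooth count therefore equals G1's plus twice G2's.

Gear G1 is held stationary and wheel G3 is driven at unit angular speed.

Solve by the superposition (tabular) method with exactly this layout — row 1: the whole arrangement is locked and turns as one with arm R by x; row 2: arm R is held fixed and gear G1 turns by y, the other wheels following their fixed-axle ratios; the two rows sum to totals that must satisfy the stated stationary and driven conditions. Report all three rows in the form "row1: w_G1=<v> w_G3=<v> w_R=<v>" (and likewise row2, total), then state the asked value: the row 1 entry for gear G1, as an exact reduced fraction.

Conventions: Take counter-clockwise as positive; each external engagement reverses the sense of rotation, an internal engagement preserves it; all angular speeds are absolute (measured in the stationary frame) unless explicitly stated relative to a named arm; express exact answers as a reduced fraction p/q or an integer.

planetary set (21T centre, 18T on arm, 57T internal) — Willis relation
row 1 — lock + rotate with arm: ω_sun = ω_ring = ω_arm = x
superposition row 2 [arm held]: sun y, ring −(21/57)·y, arm 0
boundary: total ω_sun = x + y = 0 and total ω_ring = x − (21/57)·y = 1  ⇒  y = -19/26, x = 19/26
row 2 ring = −(21/57)·(-19/26) = 7/26
totals (row 1 + row 2): sun 19/26 + (-19/26) = 0, ring 19/26 + 7/26 = 1, arm 19/26 + 0 = 19/26
asked cell (row1, sun) = 19/26

row1: w_G1=19/26 w_G3=19/26 w_R=19/26
row2: w_G1=-19/26 w_G3=7/26 w_R=0
total: w_G1=0 w_G3=1 w_R=19/26
asked value: 19/26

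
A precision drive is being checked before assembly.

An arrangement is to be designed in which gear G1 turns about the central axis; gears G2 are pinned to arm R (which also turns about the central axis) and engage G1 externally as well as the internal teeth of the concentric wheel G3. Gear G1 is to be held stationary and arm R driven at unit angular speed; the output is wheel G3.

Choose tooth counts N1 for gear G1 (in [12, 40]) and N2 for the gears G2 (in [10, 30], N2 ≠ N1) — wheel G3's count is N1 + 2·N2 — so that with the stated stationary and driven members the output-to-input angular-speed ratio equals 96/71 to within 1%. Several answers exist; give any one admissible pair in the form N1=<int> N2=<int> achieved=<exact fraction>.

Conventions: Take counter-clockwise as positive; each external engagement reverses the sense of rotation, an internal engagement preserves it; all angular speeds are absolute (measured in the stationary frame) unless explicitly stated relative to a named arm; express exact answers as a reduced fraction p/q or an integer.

N1=25 N2=23 achieved=96/71

design class (target 96/71): planetary set
Willis with ω_sun = 0: ω_ring/ω_arm = (N1+N3)/N3; set equal to 96/71  ⇒  N3/N1 = 1/(96/71 − 1) = 71/25
N3 = N1 + 2·N2  ⇒  N2/N1 = (N3/N1 − 1)/2 = (71/25 − 1)/2 = 23/25
smallest multiple with N1 ≥ 12 and N2 ≥ 10: k = 1  ⇒  N1 = 1·25 = 25, N2 = 1·23 = 23 (N1 ≤ 40, N2 ≤ 30, N2 ≠ N1 ✓), N3 = 25 + 2·23 = 71
check: (N1+N3)/N3 with N1 = 25, N3 = 71 gives 96/71; |achieved − target| = 0 ≤ 24/1775 ✓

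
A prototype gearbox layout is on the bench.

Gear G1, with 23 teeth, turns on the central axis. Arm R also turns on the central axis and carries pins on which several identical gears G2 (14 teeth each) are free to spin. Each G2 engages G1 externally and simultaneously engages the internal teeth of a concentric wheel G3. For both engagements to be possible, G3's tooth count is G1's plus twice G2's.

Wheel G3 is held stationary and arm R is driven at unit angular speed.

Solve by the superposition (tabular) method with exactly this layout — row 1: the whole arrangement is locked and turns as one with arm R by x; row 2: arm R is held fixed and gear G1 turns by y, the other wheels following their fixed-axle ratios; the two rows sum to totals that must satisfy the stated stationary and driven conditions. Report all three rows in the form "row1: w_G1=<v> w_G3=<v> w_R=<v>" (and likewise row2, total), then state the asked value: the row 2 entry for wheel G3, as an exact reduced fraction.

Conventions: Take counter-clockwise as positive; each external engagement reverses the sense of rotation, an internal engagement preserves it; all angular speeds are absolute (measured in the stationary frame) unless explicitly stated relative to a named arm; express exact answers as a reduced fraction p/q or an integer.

planetary set (23T centre, 14T on arm, 51T internal) — Willis relation
row 1: whole set turns with the arm by x
row 2 — arm fixed, fixed-axis ratios: sun y, ring −(23/51)·y, arm 0
boundary: total ω_ring = x − (23/51)·y = 0 and total ω_arm = x = 1  ⇒  y = 51/23, x = 1
row 2 ring = −(23/51)·51/23 = -1
totals (row 1 + row 2): sun 1 + 51/23 = 74/23, ring 1 + (-1) = 0, arm 1 + 0 = 1
asked cell (row2, ring) = -1

row1: w_G1=1 w_G3=1 w_R=1
row2: w_G1=51/23 w_G3=-1 w_R=0
total: w_G1=74/23 w_G3=0 w_R=1
asked value: -1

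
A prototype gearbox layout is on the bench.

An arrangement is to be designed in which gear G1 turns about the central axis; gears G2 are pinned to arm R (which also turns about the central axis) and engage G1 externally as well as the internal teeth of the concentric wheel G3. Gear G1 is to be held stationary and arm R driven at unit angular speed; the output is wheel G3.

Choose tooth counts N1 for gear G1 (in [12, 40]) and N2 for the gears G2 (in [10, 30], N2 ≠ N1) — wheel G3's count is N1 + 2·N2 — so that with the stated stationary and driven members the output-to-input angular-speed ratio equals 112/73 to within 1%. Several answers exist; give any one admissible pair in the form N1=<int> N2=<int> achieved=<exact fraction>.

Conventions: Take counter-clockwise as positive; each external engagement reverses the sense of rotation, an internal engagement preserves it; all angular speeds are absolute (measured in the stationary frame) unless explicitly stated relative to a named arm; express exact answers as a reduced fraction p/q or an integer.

topology: planetary set — design target 112/73, arm = carrier (Willis)
Willis with ω_sun = 0: ω_ring/ω_arm = (N1+N3)/N3; set equal to 112/73  ⇒  N3/N1 = 1/(112/73 − 1) = 73/39
N3 = N1 + 2·N2  ⇒  N2/N1 = (N3/N1 − 1)/2 = (73/39 − 1)/2 = 17/39
smallest multiple with N1 ≥ 12 and N2 ≥ 10: k = 1  ⇒  N1 = 1·39 = 39, N2 = 1·17 = 17 (N1 ≤ 40, N2 ≤ 30, N2 ≠ N1 ✓), N3 = 39 + 2·17 = 73
check: (N1+N3)/N3 with N1 = 39, N3 = 73 gives 112/73; |achieved − target| = 0 ≤ 28/1825 ✓

N1=39 N2=17 achieved=112/73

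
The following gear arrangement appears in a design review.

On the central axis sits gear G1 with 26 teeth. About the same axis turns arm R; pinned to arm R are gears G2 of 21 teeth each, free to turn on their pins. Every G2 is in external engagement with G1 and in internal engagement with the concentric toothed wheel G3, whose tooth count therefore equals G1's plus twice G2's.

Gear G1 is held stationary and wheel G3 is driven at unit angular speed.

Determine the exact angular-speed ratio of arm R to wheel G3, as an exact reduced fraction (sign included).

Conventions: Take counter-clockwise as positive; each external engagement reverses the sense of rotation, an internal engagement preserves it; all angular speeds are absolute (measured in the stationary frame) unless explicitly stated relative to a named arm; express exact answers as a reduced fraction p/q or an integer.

class = planetary set [G3 = 26+2·21 = 68; Willis about the carrier]
ring teeth: 26 + 2·21 = 68
26(ω_sun−ω_arm) = −68(ω_ring−ω_arm),  ω_sun = 0, ω_ring = 1
26(0−ω_arm) = −68(1−ω_arm)  ⇒  94·ω_arm = 68  ⇒  ω_arm = 34/47
ω_out/ω_in = 34/47

34/47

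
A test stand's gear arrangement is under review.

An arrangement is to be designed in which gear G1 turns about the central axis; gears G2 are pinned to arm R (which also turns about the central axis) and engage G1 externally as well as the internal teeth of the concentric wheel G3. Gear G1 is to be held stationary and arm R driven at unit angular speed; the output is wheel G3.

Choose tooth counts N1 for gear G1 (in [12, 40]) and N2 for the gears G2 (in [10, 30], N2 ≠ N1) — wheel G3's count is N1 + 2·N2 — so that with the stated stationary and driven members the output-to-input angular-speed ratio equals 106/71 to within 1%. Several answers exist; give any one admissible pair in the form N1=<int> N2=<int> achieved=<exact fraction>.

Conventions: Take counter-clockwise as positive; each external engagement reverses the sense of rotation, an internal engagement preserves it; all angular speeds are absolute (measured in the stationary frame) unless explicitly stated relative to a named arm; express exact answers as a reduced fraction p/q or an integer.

design class (target 106/71): planetary set
Willis with ω_sun = 0: ω_ring/ω_arm = (N1+N3)/N3; set equal to 106/71  ⇒  N3/N1 = 1/(106/71 − 1) = 71/35
N3 = N1 + 2·N2  ⇒  N2/N1 = (N3/N1 − 1)/2 = (71/35 − 1)/2 = 18/35
smallest multiple with N1 ≥ 12 and N2 ≥ 10: k = 1  ⇒  N1 = 1·35 = 35, N2 = 1·18 = 18 (N1 ≤ 40, N2 ≤ 30, N2 ≠ N1 ✓), N3 = 35 + 2·18 = 71
check: (N1+N3)/N3 with N1 = 35, N3 = 71 gives 106/71; |achieved − target| = 0 ≤ 53/3550 ✓

N1=35 N2=18 achieved=106/71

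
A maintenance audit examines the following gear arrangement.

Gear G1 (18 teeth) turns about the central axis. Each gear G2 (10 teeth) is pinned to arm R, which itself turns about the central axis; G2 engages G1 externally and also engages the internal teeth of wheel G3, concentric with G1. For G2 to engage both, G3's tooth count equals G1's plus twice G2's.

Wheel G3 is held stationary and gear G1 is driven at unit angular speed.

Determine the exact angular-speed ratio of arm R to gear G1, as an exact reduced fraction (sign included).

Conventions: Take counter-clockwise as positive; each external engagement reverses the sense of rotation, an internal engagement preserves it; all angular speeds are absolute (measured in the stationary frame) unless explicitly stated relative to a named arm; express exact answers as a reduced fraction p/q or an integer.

9/28

class = planetary set [G3 = 18+2·10 = 38; Willis about the carrier]
ring teeth: 18 + 2·10 = 38
18(ω_sun−ω_arm) = −38(ω_ring−ω_arm),  ω_ring = 0, ω_sun = 1
18(1−ω_arm) = −38(0−ω_arm)  ⇒  56·ω_arm = 18  ⇒  ω_arm = 9/28
ω_out/ω_in = 9/28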